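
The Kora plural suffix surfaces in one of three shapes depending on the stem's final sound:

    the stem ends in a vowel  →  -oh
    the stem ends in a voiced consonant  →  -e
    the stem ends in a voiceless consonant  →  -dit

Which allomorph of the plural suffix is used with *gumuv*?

-e

The final sound of *gumuv* is /v/, which is a voiced consonant, so the suffix is -e.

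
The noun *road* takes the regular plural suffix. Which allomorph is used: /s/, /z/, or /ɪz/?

The stem *road* ends in a voiced non-sibilant sound.
The plural suffix surfaces as /ɪz/ after sibilants, /s/ after other voiceless consonants, and /z/ after other voiced sounds.
So the plural -s on *road* is pronounced /z/.

/z/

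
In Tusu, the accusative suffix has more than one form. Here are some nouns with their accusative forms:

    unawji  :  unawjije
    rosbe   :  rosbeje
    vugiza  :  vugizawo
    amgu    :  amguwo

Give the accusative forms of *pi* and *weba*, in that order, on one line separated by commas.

pije, webawo

The suffix is conditioned by the last vowel: -je when the last vowel of the stem is a front vowel (*unawji*, *rosbe*); -wo when the last vowel of the stem is a back vowel (*vugiza*, *amgu*).
Since the last vowel of *pi* is /i/ (a front vowel), it takes -je, giving *pije*.
*weba* — last vowel /a/ (a back vowel) → -wo → *webawo*.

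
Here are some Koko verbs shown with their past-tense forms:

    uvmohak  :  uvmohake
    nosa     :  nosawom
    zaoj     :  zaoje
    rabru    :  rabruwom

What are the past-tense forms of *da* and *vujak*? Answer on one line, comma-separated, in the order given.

dawom, vujake

The suffix is conditioned by the final sound: -e when the stem ends in a consonant (*uvmohak*, *zaoj*); -wom when the stem ends in a vowel (*nosa*, *rabru*).
*da*: final sound = /a/, a vowel → -wom → *dawom*.
*vujak* — final sound /k/ (a consonant) → -e → *vujake*.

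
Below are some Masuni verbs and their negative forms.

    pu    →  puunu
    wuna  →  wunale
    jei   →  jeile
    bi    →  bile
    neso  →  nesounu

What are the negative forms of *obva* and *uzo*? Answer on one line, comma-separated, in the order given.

obvale, uzounu

The suffix is conditioned by the last vowel: -unu when the last vowel of the stem is a rounded vowel (*pu*, *neso*); -le when the last vowel of the stem is an unrounded vowel (*wuna*, *jei*, *bi*).
*obva*: last vowel = /a/, an unrounded vowel → -le → *obvale*.
*uzo* — last vowel /o/ (a rounded vowel) → -unu → *uzounu*.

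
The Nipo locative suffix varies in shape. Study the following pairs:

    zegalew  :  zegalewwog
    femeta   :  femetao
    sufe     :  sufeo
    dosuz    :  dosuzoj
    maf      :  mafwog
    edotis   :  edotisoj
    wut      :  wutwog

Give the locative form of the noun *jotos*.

The suffix is conditioned by the final sound: -oj when the stem ends in a sibilant (*dosuz*, *edotis*); -wog when the stem ends in a non-sibilant consonant (*zegalew*, *maf*, *wut*); -o when the stem ends in a vowel (*femeta*, *sufe*).
Since the final sound of *jotos* is /s/ (a sibilant), it takes -oj, giving *jotosoj*.

jotosoj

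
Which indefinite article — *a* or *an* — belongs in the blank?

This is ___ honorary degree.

The indefinite article is chosen by the initial *sound* of the following word, not its spelling.
*honorary* begins with the sound /ɒ/ (silent h) — a vowel sound.
So the article is *an*: This is an honorary degree.

an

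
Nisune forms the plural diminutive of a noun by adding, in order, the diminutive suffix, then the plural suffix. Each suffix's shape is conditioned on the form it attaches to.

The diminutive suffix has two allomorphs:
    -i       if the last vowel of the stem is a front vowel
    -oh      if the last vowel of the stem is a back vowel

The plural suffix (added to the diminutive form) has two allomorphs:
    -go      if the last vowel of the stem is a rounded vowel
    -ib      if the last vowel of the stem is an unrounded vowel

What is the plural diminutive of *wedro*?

Since the last vowel of *wedro* is /o/ (a back vowel), it takes -oh, giving *wedrooh*.
The diminutive form *wedrooh* — last vowel /o/ (a rounded vowel) → -go → *wedroohgo*.

wedroohgo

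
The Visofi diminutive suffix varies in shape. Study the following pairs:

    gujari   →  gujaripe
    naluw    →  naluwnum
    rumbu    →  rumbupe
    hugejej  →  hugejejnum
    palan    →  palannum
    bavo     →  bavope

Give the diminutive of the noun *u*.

upe

The suffix is conditioned by the final sound: -num when the stem ends in a consonant (*naluw*, *hugejej*, *palan*); -pe when the stem ends in a vowel (*gujari*, *rumbu*, *bavo*).
*u*: final sound = /u/, a vowel → -pe → *upe*.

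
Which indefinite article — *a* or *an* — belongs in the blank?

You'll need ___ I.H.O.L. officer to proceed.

The indefinite article is chosen by the initial *sound* of the following word, not its spelling.
The initialism *I.H.O.L.* is read letter by letter; the first letter, I, is pronounced /aɪ/, which begins with a vowel sound.
So the article is *an*: You'll need an I.H.O.L. officer to proceed.

an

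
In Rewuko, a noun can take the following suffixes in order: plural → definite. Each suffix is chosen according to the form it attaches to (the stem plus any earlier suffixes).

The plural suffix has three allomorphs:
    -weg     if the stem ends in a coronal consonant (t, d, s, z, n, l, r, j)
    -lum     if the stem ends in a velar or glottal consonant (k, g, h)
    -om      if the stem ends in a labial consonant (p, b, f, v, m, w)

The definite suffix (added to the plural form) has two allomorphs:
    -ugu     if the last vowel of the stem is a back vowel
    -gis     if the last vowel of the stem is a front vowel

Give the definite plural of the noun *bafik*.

*bafik* — final consonant /k/ (velar/glottal) → -lum → *bafiklum*.
The last vowel of the plural form *bafiklum* is /u/, which is a back vowel, so the definite suffix is -ugu, giving *bafiklumugu*.

bafiklumugu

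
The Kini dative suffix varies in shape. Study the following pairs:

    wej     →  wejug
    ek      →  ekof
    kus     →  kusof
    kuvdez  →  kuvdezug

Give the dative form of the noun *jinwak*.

The suffix is conditioned by the final consonant: -of when the stem ends in a voiceless consonant (*ek*, *kus*); -ug when the stem ends in a voiced consonant (*wej*, *kuvdez*).
The final consonant of *jinwak* is /k/, which is voiceless, so the suffix is -of, giving *jinwakof*.

jinwakof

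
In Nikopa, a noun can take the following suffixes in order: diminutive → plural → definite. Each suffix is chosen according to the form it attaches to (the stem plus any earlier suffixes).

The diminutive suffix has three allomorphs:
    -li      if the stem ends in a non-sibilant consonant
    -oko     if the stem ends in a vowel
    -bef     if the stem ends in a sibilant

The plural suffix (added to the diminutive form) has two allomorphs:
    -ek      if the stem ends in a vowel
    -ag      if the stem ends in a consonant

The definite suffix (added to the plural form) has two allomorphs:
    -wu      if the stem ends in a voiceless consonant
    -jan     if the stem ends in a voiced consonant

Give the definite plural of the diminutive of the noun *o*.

The final sound of *o* is /o/, which is a vowel, so the diminutive suffix is -oko, giving *ooko*.
The diminutive form *ooko* — final sound /o/ (a vowel) → -ek → *ookoek*.
The plural form *ookoek* — final consonant /k/ (voiceless) → -wu → *ookoekwu*.

ookoekwu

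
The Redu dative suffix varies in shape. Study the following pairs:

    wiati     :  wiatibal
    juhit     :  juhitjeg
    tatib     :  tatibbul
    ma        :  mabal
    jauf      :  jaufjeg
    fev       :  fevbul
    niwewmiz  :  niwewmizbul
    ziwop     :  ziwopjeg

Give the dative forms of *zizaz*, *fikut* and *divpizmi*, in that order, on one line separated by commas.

The suffix is conditioned by the final sound: -jeg when the stem ends in a voiceless consonant (*juhit*, *jauf*, *ziwop*); -bul when the stem ends in a voiced consonant (*tatib*, *fev*, *niwewmiz*); -bal when the stem ends in a vowel (*wiati*, *ma*).
The final sound of *zizaz* is /z/, which is a voiced consonant, so the suffix is -bul, giving *zizazbul*.
The final sound of *fikut* is /t/, which is a voiceless consonant, so the suffix is -jeg, giving *fikutjeg*.
The final sound of *divpizmi* is /i/, which is a vowel, so the suffix is -bal, giving *divpizmibal*.

zizazbul, fikutjeg, divpizmibal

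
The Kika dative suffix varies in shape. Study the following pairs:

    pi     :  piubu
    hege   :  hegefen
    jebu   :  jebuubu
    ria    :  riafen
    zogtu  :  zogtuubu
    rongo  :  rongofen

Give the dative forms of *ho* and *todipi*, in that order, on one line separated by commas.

hofen, todipiubu

The pattern is height harmony: -ubu when the last vowel of the stem is a high vowel (*pi*, *jebu*, *zogtu*); -fen when the last vowel of the stem is a non-high vowel (*hege*, *ria*, *rongo*).
*ho*: last vowel = /o/, a non-high vowel → -fen → *hofen*.
*todipi*: last vowel = /i/, a high vowel → -ubu → *todipiubu*.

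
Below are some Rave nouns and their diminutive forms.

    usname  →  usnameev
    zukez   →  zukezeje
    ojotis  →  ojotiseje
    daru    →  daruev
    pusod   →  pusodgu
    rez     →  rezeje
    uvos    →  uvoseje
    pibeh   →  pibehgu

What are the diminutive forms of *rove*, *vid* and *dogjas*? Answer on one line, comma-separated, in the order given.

The alternation tracks the final sound of the stem — -eje when the stem ends in a sibilant (*zukez*, *ojotis*, *rez*, *uvos*); -gu when the stem ends in a non-sibilant consonant (*pusod*, *pibeh*); -ev when the stem ends in a vowel (*usname*, *daru*).
Since the final sound of *rove* is /e/ (a vowel), it takes -ev, giving *roveev*.
*vid* — final sound /d/ (a non-sibilant consonant) → -gu → *vidgu*.
Since the final sound of *dogjas* is /s/ (a sibilant), it takes -eje, giving *dogjaseje*.

roveev, vidgu, dogjaseje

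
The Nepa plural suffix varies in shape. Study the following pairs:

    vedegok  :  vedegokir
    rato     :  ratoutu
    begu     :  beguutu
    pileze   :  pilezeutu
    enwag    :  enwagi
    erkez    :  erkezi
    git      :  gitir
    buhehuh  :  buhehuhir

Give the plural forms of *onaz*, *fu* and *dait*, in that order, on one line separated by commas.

onazi, fuutu, daitir

The pattern is voicing of the final sound: -ir when the stem ends in a voiceless consonant (*vedegok*, *git*, *buhehuh*); -i when the stem ends in a voiced consonant (*enwag*, *erkez*); -utu when the stem ends in a vowel (*rato*, *begu*, *pileze*).
*onaz* — final sound /z/ (a voiced consonant) → -i → *onazi*.
*fu* — final sound /u/ (a vowel) → -utu → *fuutu*.
Since the final sound of *dait* is /t/ (a voiceless consonant), it takes -ir, giving *daitir*.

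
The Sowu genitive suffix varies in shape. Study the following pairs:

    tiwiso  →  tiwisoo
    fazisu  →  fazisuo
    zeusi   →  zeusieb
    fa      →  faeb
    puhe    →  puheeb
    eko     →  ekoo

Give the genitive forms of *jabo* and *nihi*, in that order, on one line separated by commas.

jaboo, nihieb

Looking at the last vowel of each stem: -o when the last vowel of the stem is a rounded vowel (*tiwiso*, *fazisu*, *eko*); -eb when the last vowel of the stem is an unrounded vowel (*zeusi*, *fa*, *puhe*).
*jabo* — last vowel /o/ (a rounded vowel) → -o → *jaboo*.
The last vowel of *nihi* is /i/, which is an unrounded vowel, so the suffix is -eb, giving *nihieb*.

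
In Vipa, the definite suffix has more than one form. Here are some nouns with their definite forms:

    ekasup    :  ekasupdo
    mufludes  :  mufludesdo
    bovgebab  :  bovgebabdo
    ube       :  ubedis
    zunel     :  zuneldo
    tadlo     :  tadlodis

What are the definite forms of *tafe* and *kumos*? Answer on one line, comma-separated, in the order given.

tafedis, kumosdo

The alternation tracks the final sound of the stem — -do when the stem ends in a consonant (*ekasup*, *mufludes*, *bovgebab*, *zunel*); -dis when the stem ends in a vowel (*ube*, *tadlo*).
Since the final sound of *tafe* is /e/ (a vowel), it takes -dis, giving *tafedis*.
Since the final sound of *kumos* is /s/ (a consonant), it takes -do, giving *kumosdo*.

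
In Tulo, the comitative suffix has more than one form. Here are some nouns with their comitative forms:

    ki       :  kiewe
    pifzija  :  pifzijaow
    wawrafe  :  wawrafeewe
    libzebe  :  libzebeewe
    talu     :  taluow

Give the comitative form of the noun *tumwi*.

tumwiewe

The pattern is front/back vowel harmony: -ewe when the last vowel of the stem is a front vowel (*ki*, *wawrafe*, *libzebe*); -ow when the last vowel of the stem is a back vowel (*pifzija*, *talu*).
*tumwi* — last vowel /i/ (a front vowel) → -ewe → *tumwiewe*.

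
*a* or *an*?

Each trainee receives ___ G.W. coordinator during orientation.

a

The indefinite article is chosen by the initial *sound* of the following word, not its spelling.
The initialism *G.W.* is read letter by letter; the first letter, G, is pronounced /dʒiː/, which begins with a consonant sound.
So the article is *a*: Each trainee receives a G.W. coordinator during orientation.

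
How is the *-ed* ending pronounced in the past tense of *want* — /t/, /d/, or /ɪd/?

The stem *want* ends in /t/ or /d/.
The -ed suffix is realized as /ɪd/ after /t, d/; as /t/ after other voiceless consonants; and as /d/ after other voiced sounds.
So -ed on *want* is pronounced /ɪd/.

/ɪd/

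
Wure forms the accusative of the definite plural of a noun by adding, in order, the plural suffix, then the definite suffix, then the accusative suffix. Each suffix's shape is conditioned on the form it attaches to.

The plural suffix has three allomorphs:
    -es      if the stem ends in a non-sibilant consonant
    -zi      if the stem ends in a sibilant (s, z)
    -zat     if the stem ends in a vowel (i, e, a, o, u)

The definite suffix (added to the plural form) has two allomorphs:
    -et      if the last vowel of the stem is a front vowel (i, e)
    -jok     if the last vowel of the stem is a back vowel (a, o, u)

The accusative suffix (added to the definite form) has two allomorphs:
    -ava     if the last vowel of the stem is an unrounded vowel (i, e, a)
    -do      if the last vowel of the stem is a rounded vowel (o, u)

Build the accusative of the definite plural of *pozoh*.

pozohesetava

*pozoh*: final sound = /h/, a non-sibilant consonant → -es → *pozohes*.
Since the last vowel of the plural form *pozohes* is /e/ (a front vowel), it takes -et, giving *pozoheset*.
The last vowel of the definite form *pozoheset* is /e/, which is an unrounded vowel, so the accusative suffix is -ava, giving *pozohesetava*.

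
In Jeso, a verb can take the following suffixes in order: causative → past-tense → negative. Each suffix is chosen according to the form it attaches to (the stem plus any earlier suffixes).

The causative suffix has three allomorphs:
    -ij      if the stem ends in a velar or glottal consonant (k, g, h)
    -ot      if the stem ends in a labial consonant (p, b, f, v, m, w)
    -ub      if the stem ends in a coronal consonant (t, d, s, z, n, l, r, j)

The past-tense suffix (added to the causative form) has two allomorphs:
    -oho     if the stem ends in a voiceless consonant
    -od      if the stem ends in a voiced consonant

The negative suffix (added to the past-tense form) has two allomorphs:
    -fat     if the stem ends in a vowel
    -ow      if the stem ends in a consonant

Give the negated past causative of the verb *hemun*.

hemunubodow

The final consonant of *hemun* is /n/, which is coronal, so the causative suffix is -ub, giving *hemunub*.
The final consonant of the causative form *hemunub* is /b/, which is voiced, so the past-tense suffix is -od, giving *hemunubod*.
The past-tense form *hemunubod* — final sound /d/ (a consonant) → -ow → *hemunubodow*.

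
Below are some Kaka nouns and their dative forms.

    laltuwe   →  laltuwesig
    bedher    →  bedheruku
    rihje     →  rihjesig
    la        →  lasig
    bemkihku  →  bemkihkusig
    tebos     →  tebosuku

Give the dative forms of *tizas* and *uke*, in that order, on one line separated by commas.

tizasuku, ukesig

The alternation tracks the final sound of the stem — -uku when the stem ends in a consonant (*bedher*, *tebos*); -sig when the stem ends in a vowel (*laltuwe*, *rihje*, *la*, *bemkihku*).
Since the final sound of *tizas* is /s/ (a consonant), it takes -uku, giving *tizasuku*.
*uke* — final sound /e/ (a vowel) → -sig → *ukesig*.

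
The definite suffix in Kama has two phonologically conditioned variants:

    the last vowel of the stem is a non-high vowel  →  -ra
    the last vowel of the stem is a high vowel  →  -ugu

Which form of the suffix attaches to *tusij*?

*tusij*: last vowel = /i/, a high vowel → -ugu.

-ugu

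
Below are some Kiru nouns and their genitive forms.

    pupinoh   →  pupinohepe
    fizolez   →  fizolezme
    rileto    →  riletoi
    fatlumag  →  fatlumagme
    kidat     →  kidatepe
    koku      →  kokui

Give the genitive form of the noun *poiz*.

poizme

The alternation tracks the final sound of the stem — -epe when the stem ends in a voiceless consonant (*pupinoh*, *kidat*); -me when the stem ends in a voiced consonant (*fizolez*, *fatlumag*); -i when the stem ends in a vowel (*rileto*, *koku*).
*poiz*: final sound = /z/, a voiced consonant → -me → *poizme*.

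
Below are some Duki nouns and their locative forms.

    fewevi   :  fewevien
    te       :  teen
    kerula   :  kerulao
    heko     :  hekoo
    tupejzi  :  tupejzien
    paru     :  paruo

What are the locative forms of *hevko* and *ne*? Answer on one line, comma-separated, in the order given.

Looking at the last vowel of each stem: -en when the last vowel of the stem is a front vowel (*fewevi*, *te*, *tupejzi*); -o when the last vowel of the stem is a back vowel (*kerula*, *heko*, *paru*).
Since the last vowel of *hevko* is /o/ (a back vowel), it takes -o, giving *hevkoo*.
*ne* — last vowel /e/ (a front vowel) → -en → *neen*.

hevkoo, neen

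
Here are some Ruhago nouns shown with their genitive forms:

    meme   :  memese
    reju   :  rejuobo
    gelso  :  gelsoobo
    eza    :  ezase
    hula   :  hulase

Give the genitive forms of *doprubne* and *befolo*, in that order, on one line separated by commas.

doprubnese, befoloobo

The suffix is conditioned by the last vowel: -obo when the last vowel of the stem is a rounded vowel (*reju*, *gelso*); -se when the last vowel of the stem is an unrounded vowel (*meme*, *eza*, *hula*).
The last vowel of *doprubne* is /e/, which is an unrounded vowel, so the suffix is -se, giving *doprubnese*.
*befolo*: last vowel = /o/, a rounded vowel → -obo → *befoloobo*.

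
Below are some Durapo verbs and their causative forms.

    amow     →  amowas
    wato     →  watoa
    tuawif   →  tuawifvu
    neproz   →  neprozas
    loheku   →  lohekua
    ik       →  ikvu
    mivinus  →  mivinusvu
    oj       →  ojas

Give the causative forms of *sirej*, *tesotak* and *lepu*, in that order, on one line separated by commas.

sirejas, tesotakvu, lepua

Looking at the final sound of each stem: -vu when the stem ends in a voiceless consonant (*tuawif*, *ik*, *mivinus*); -as when the stem ends in a voiced consonant (*amow*, *neproz*, *oj*); -a when the stem ends in a vowel (*wato*, *loheku*).
*sirej*: final sound = /j/, a voiced consonant → -as → *sirejas*.
*tesotak* — final sound /k/ (a voiceless consonant) → -vu → *tesotakvu*.
*lepu*: final sound = /u/, a vowel → -a → *lepua*.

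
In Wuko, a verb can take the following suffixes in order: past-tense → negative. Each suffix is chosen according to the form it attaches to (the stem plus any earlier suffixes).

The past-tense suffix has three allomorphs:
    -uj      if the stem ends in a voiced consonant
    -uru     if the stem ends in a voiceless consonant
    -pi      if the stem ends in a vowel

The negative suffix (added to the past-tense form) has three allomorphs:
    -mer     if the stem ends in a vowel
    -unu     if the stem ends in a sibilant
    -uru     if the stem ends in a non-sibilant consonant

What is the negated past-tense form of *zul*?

*zul*: final sound = /l/, a voiced consonant → -uj → *zuluj*.
Since the final sound of the past-tense form *zuluj* is /j/ (a non-sibilant consonant), it takes -uru, giving *zulujuru*.

zulujuru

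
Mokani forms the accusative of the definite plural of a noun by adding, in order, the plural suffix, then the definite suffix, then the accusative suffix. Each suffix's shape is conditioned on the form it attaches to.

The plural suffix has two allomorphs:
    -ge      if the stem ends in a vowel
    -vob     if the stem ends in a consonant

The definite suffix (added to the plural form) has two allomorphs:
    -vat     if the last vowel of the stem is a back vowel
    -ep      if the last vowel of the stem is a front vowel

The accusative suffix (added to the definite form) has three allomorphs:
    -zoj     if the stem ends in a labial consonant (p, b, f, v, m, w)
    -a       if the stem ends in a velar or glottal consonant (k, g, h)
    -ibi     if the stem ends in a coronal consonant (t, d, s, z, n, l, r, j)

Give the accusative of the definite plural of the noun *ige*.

The final sound of *ige* is /e/, which is a vowel, so the plural suffix is -ge, giving *igege*.
The plural form *igege*: last vowel = /e/, a front vowel → -ep → *igegeep*.
The definite form *igegeep* — final consonant /p/ (labial) → -zoj → *igegeepzoj*.

igegeepzoj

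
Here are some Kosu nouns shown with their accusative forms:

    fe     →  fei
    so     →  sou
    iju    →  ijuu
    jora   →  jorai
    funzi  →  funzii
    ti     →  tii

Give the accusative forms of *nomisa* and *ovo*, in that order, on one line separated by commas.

nomisai, ovou

The alternation tracks the last vowel of the stem — -u when the last vowel of the stem is a rounded vowel (*so*, *iju*); -i when the last vowel of the stem is an unrounded vowel (*fe*, *jora*, *funzi*, *ti*).
*nomisa*: last vowel = /a/, an unrounded vowel → -i → *nomisai*.
*ovo*: last vowel = /o/, a rounded vowel → -u → *ovou*.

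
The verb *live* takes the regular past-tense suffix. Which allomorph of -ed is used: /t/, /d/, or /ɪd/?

The stem *live* ends in a voiced sound other than /d/.
The -ed suffix is realized as /ɪd/ after /t, d/; as /t/ after other voiceless consonants; and as /d/ after other voiced sounds.
So -ed on *live* is pronounced /d/.

/d/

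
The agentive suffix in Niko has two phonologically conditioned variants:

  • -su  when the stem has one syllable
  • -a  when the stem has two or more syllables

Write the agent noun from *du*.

*du* has one syllable, so the suffix is -su, giving *dusu*.

dusu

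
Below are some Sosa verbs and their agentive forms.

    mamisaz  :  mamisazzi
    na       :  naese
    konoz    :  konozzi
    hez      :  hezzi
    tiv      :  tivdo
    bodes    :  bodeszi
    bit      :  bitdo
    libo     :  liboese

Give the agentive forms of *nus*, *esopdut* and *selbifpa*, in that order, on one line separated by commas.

nuszi, esopdutdo, selbifpaese

The suffix is conditioned by the final sound: -zi when the stem ends in a sibilant (*mamisaz*, *konoz*, *hez*, *bodes*); -do when the stem ends in a non-sibilant consonant (*tiv*, *bit*); -ese when the stem ends in a vowel (*na*, *libo*).
*nus* — final sound /s/ (a sibilant) → -zi → *nuszi*.
Since the final sound of *esopdut* is /t/ (a non-sibilant consonant), it takes -do, giving *esopdutdo*.
Since the final sound of *selbifpa* is /a/ (a vowel), it takes -ese, giving *selbifpaese*.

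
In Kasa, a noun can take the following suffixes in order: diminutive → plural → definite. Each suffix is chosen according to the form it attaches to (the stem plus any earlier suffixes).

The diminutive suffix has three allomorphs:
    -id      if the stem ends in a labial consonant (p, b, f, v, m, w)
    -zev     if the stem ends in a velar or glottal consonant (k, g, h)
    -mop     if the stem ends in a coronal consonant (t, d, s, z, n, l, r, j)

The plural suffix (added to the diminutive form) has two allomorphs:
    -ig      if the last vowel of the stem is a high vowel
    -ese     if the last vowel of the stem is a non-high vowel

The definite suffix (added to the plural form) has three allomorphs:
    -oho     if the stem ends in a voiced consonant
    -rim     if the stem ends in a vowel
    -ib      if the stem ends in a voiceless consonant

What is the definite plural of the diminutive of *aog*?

aogzeveserim

*aog* — final consonant /g/ (velar/glottal) → -zev → *aogzev*.
Since the last vowel of the diminutive form *aogzev* is /e/ (a non-high vowel), it takes -ese, giving *aogzevese*.
The final sound of the plural form *aogzevese* is /e/, which is a vowel, so the definite suffix is -rim, giving *aogzeveserim*.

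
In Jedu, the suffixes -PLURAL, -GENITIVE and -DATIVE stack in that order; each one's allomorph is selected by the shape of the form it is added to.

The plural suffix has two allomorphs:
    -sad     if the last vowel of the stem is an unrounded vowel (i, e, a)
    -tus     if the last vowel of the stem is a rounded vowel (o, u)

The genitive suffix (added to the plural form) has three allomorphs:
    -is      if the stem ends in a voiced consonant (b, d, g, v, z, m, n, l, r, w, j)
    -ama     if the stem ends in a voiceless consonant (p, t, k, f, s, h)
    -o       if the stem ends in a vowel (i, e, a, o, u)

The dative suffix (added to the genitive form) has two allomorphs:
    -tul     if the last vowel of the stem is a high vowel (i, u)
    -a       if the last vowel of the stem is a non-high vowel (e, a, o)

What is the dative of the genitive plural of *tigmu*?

Since the last vowel of *tigmu* is /u/ (a rounded vowel), it takes -tus, giving *tigmutus*.
The final sound of the plural form *tigmutus* is /s/, which is a voiceless consonant, so the genitive suffix is -ama, giving *tigmutusama*.
The genitive form *tigmutusama*: last vowel = /a/, a non-high vowel → -a → *tigmutusamaa*.

tigmutusamaa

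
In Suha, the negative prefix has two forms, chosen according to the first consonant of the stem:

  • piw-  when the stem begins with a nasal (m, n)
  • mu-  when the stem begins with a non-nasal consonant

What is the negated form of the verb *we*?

Since the first consonant of *we* is /w/ (non-nasal), it takes mu-, giving *muwe*.

muwe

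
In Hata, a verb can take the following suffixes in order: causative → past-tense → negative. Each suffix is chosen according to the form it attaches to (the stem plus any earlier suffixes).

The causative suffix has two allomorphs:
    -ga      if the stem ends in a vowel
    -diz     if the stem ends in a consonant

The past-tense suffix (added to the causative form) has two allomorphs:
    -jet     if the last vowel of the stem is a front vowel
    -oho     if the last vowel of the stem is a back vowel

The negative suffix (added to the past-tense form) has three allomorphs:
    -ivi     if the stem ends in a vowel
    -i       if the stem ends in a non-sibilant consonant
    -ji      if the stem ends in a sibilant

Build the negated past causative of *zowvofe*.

*zowvofe* — final sound /e/ (a vowel) → -ga → *zowvofega*.
The causative form *zowvofega*: last vowel = /a/, a back vowel → -oho → *zowvofegaoho*.
The past-tense form *zowvofegaoho* — final sound /o/ (a vowel) → -ivi → *zowvofegaohoivi*.

zowvofegaohoivi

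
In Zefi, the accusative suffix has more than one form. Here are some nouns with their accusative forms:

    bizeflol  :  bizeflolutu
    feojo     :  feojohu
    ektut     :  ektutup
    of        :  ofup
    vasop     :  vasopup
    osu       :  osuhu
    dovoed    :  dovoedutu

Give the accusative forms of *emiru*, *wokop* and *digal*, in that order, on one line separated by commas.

emiruhu, wokopup, digalutu

The alternation tracks the final sound of the stem — -up when the stem ends in a voiceless consonant (*ektut*, *of*, *vasop*); -utu when the stem ends in a voiced consonant (*bizeflol*, *dovoed*); -hu when the stem ends in a vowel (*feojo*, *osu*).
*emiru*: final sound = /u/, a vowel → -hu → *emiruhu*.
*wokop* — final sound /p/ (a voiceless consonant) → -up → *wokopup*.
*digal* — final sound /l/ (a voiced consonant) → -utu → *digalutu*.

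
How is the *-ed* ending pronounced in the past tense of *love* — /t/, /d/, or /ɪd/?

/d/

The stem *love* ends in a voiced sound other than /d/.
The -ed suffix is realized as /ɪd/ after /t, d/; as /t/ after other voiceless consonants; and as /d/ after other voiced sounds.
So -ed on *love* is pronounced /d/.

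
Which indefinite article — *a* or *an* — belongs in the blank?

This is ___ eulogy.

a

The indefinite article is chosen by the initial *sound* of the following word, not its spelling.
*eulogy* begins with the sound /juː/ (eu pronounced /juː/) — a consonant sound.
So the article is *a*: This is a eulogy.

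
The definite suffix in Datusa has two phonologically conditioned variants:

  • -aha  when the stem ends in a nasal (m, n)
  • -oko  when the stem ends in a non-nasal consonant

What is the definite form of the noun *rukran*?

rukranaha

*rukran* — final consonant /n/ (a nasal) → -aha → *rukranaha*.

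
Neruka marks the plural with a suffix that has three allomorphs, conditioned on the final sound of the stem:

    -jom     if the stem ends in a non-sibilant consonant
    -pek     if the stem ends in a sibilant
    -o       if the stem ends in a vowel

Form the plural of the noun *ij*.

*ij*: final sound = /j/, a non-sibilant consonant → -jom → *ijjom*.

ijjom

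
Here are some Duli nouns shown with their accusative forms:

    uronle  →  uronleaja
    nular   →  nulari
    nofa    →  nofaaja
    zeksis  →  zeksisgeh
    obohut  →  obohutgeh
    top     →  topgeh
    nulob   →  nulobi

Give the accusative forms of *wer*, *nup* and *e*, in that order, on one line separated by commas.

weri, nupgeh, eaja

The suffix is conditioned by the final sound: -geh when the stem ends in a voiceless consonant (*zeksis*, *obohut*, *top*); -i when the stem ends in a voiced consonant (*nular*, *nulob*); -aja when the stem ends in a vowel (*uronle*, *nofa*).
The final sound of *wer* is /r/, which is a voiced consonant, so the suffix is -i, giving *weri*.
*nup* — final sound /p/ (a voiceless consonant) → -geh → *nupgeh*.
The final sound of *e* is /e/, which is a vowel, so the suffix is -aja, giving *eaja*.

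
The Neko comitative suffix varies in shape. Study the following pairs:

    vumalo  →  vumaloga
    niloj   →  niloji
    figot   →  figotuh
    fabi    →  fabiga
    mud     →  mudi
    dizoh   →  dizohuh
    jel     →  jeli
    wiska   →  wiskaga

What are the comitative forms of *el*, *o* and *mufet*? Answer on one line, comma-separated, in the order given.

eli, oga, mufetuh

Looking at the final sound of each stem: -uh when the stem ends in a voiceless consonant (*figot*, *dizoh*); -i when the stem ends in a voiced consonant (*niloj*, *mud*, *jel*); -ga when the stem ends in a vowel (*vumalo*, *fabi*, *wiska*).
The final sound of *el* is /l/, which is a voiced consonant, so the suffix is -i, giving *eli*.
Since the final sound of *o* is /o/ (a vowel), it takes -ga, giving *oga*.
Since the final sound of *mufet* is /t/ (a voiceless consonant), it takes -uh, giving *mufetuh*.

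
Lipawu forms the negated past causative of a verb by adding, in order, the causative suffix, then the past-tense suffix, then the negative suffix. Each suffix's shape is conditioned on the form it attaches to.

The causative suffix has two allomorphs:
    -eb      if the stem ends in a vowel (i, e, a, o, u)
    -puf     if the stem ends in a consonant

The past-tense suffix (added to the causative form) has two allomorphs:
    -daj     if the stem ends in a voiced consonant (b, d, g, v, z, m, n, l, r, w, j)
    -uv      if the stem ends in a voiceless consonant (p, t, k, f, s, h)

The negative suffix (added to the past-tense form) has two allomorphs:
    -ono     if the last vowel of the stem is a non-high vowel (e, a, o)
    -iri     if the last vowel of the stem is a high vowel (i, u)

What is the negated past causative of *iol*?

*iol* — final sound /l/ (a consonant) → -puf → *iolpuf*.
The causative form *iolpuf* — final consonant /f/ (voiceless) → -uv → *iolpufuv*.
The last vowel of the past-tense form *iolpufuv* is /u/, which is a high vowel, so the negative suffix is -iri, giving *iolpufuviri*.

iolpufuviri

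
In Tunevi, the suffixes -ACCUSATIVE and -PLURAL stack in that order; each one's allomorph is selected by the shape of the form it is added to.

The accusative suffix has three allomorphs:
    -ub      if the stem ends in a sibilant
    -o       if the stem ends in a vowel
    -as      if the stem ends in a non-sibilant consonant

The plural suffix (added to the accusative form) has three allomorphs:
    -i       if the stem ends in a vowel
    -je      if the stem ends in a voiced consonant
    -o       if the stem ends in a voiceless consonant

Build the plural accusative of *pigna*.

The final sound of *pigna* is /a/, which is a vowel, so the accusative suffix is -o, giving *pignao*.
The final sound of the accusative form *pignao* is /o/, which is a vowel, so the plural suffix is -i, giving *pignaoi*.

pignaoi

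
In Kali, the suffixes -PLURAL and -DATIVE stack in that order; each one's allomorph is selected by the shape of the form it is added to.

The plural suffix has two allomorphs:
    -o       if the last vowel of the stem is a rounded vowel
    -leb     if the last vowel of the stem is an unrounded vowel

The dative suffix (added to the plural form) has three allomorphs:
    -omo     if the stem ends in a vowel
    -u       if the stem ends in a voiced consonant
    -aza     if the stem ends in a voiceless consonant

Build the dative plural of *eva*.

The last vowel of *eva* is /a/, which is an unrounded vowel, so the plural suffix is -leb, giving *evaleb*.
The plural form *evaleb*: final sound = /b/, a voiced consonant → -u → *evalebu*.

evalebu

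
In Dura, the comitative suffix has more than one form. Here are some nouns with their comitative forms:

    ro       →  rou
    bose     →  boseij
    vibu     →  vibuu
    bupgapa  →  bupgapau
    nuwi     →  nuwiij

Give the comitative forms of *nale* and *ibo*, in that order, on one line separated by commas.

naleij, ibou

The suffix is conditioned by the last vowel: -ij when the last vowel of the stem is a front vowel (*bose*, *nuwi*); -u when the last vowel of the stem is a back vowel (*ro*, *vibu*, *bupgapa*).
*nale* — last vowel /e/ (a front vowel) → -ij → *naleij*.
*ibo*: last vowel = /o/, a back vowel → -u → *ibou*.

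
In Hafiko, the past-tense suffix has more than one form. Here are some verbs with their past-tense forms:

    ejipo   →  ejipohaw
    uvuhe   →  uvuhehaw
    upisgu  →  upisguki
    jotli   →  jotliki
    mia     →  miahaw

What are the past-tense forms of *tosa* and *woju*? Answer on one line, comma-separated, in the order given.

tosahaw, wojuki

The alternation tracks the last vowel of the stem — -ki when the last vowel of the stem is a high vowel (*upisgu*, *jotli*); -haw when the last vowel of the stem is a non-high vowel (*ejipo*, *uvuhe*, *mia*).
*tosa*: last vowel = /a/, a non-high vowel → -haw → *tosahaw*.
Since the last vowel of *woju* is /u/ (a high vowel), it takes -ki, giving *wojuki*.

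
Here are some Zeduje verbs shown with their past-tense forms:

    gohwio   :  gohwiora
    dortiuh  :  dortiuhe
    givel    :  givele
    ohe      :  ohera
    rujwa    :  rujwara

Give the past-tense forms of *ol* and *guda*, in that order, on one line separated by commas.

The suffix is conditioned by the final sound: -e when the stem ends in a consonant (*dortiuh*, *givel*); -ra when the stem ends in a vowel (*gohwio*, *ohe*, *rujwa*).
*ol* — final sound /l/ (a consonant) → -e → *ole*.
*guda* — final sound /a/ (a vowel) → -ra → *gudara*.

ole, gudara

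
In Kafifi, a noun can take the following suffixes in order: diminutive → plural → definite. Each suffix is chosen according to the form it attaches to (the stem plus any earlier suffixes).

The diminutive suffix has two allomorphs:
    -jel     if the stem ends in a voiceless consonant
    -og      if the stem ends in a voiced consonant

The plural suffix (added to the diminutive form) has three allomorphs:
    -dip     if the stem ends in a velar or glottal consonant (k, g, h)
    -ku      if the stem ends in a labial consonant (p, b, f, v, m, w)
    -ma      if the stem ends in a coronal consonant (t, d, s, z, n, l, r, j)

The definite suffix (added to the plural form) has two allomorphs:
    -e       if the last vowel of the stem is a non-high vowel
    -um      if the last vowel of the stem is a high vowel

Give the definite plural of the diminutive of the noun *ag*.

*ag*: final consonant = /g/, voiced → -og → *agog*.
The diminutive form *agog* — final consonant /g/ (velar/glottal) → -dip → *agogdip*.
The last vowel of the plural form *agogdip* is /i/, which is a high vowel, so the definite suffix is -um, giving *agogdipum*.

agogdipum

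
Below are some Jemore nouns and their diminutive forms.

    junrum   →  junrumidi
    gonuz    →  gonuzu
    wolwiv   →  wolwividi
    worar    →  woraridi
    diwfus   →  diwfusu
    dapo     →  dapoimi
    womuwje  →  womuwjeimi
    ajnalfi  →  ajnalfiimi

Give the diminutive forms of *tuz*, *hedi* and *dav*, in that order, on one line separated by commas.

Looking at the final sound of each stem: -u when the stem ends in a sibilant (*gonuz*, *diwfus*); -idi when the stem ends in a non-sibilant consonant (*junrum*, *wolwiv*, *worar*); -imi when the stem ends in a vowel (*dapo*, *womuwje*, *ajnalfi*).
*tuz* — final sound /z/ (a sibilant) → -u → *tuzu*.
*hedi* — final sound /i/ (a vowel) → -imi → *hediimi*.
The final sound of *dav* is /v/, which is a non-sibilant consonant, so the suffix is -idi, giving *davidi*.

tuzu, hediimi, davidi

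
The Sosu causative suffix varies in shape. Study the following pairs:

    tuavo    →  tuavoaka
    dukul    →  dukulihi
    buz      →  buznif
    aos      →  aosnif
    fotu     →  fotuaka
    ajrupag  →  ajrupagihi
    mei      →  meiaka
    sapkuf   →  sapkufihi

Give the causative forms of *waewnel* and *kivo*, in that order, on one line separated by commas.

waewnelihi, kivoaka

Looking at the final sound of each stem: -nif when the stem ends in a sibilant (*buz*, *aos*); -ihi when the stem ends in a non-sibilant consonant (*dukul*, *ajrupag*, *sapkuf*); -aka when the stem ends in a vowel (*tuavo*, *fotu*, *mei*).
*waewnel*: final sound = /l/, a non-sibilant consonant → -ihi → *waewnelihi*.
*kivo* — final sound /o/ (a vowel) → -aka → *kivoaka*.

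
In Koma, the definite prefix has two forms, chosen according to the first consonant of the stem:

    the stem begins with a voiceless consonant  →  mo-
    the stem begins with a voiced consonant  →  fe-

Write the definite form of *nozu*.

fenozu

The first consonant of *nozu* is /n/, which is voiced, so the prefix is fe-, giving *fenozu*.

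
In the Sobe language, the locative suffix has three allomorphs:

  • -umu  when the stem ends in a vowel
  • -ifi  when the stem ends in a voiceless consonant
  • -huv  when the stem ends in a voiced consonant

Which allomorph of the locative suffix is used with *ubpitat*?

-ifi

Since the final sound of *ubpitat* is /t/ (a voiceless consonant), it takes -ifi.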